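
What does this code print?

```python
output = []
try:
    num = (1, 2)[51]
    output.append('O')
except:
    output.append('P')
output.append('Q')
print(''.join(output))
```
PQ

Exception raised in try, caught by bare except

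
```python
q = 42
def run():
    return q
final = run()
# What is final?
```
42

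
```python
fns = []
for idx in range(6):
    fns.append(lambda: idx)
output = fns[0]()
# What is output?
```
5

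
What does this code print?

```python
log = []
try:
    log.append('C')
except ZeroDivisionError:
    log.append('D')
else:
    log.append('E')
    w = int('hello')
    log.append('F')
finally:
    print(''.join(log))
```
CE

Try succeeds, else appends 'E', ValueError in else is uncaught, finally prints before exception propagates ('F' never appended)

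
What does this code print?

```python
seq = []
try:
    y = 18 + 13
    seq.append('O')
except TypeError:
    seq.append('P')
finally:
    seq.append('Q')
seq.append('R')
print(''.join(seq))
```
OQR

finally runs after normal execution too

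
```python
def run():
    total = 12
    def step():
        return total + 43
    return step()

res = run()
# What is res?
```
55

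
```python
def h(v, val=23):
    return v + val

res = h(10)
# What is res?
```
33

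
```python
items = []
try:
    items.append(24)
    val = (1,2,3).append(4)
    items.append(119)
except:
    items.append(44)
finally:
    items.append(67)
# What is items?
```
[24, 44, 67]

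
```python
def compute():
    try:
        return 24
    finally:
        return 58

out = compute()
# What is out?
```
58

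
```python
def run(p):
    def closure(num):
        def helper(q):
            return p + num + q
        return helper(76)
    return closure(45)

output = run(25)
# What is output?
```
146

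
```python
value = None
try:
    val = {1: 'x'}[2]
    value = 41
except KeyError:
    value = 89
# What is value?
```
89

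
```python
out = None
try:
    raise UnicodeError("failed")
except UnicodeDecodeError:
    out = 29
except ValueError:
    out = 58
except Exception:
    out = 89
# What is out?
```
58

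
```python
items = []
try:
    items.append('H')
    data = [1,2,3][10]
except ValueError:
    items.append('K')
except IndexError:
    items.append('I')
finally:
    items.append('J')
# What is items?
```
['H', 'I', 'J']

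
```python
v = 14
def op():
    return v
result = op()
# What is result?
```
14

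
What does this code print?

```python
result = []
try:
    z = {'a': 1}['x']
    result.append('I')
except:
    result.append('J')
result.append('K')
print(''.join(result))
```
JK

Exception raised in try, caught by bare except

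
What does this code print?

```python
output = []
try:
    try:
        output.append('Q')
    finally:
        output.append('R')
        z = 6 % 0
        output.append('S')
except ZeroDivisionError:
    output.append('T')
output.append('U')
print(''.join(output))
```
QRTU

Exception in inner finally caught by outer except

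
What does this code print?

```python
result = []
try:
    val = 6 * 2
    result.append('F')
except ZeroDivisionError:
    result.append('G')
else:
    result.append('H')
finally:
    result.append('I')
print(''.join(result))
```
FHI

else runs before finally when no exception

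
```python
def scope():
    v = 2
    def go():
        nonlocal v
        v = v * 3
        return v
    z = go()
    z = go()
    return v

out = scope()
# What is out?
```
18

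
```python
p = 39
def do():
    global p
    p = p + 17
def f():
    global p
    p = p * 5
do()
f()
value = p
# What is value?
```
280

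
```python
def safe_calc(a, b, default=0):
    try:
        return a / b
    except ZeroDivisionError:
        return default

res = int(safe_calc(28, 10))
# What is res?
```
2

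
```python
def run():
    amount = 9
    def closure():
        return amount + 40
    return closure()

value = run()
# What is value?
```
49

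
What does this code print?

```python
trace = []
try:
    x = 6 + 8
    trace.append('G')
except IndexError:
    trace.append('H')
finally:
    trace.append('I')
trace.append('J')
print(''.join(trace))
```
GIJ

finally runs after normal execution too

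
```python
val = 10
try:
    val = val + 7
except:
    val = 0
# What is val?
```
17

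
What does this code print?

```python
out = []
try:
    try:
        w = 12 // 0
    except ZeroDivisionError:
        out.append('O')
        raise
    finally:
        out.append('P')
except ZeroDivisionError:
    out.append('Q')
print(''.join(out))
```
OPQ

finally runs before re-raised exception propagates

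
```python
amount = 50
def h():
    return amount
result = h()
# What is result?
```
50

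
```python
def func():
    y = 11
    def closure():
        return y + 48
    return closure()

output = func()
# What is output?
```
59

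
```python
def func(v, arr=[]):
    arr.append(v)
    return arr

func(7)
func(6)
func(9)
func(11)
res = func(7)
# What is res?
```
[7, 6, 9, 11, 7]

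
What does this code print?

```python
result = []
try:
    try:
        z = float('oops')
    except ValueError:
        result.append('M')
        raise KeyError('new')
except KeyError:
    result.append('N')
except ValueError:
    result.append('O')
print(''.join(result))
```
MN

New KeyError raised, caught by outer KeyError handler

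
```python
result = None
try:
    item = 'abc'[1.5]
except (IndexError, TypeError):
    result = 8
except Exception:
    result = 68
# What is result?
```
8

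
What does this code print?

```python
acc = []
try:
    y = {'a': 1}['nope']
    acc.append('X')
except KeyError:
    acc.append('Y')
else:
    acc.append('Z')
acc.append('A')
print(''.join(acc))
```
YA

else block skipped when exception is caught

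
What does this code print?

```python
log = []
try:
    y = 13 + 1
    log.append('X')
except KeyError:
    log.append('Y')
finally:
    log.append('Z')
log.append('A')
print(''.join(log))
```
XZA

finally runs after normal execution too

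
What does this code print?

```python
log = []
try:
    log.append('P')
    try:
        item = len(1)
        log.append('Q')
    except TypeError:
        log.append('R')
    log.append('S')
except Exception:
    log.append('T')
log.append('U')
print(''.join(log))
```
PRSU

Inner exception caught by inner handler, outer continues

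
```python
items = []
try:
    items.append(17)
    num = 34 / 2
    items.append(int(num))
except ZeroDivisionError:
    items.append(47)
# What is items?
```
[17, 17]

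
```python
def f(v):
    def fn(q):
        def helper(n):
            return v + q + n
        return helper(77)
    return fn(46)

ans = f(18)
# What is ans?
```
141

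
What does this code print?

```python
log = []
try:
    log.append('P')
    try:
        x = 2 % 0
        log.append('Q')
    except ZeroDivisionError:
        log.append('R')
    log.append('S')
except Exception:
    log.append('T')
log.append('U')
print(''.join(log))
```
PRSU

Inner exception caught by inner handler, outer continues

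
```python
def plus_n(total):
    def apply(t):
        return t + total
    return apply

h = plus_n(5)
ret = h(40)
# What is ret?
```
45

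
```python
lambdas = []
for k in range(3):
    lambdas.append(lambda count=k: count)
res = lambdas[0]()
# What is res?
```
0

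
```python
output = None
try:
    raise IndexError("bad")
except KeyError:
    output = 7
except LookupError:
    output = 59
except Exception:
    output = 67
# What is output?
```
59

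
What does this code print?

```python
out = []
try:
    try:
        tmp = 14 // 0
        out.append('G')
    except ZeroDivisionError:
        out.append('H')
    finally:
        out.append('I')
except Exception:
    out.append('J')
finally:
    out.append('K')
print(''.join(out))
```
HIK

Both finally blocks run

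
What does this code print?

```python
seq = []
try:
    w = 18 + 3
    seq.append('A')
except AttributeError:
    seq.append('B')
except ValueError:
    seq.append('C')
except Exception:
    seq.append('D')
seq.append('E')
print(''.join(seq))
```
AE

No exception, try block completes normally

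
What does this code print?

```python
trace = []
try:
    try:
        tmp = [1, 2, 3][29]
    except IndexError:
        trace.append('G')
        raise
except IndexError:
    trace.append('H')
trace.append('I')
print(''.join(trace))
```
GHI

raise without argument re-raises current exception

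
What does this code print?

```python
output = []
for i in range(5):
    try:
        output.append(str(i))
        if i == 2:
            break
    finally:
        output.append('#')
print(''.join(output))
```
0#1#2#

finally runs even when breaking out of loop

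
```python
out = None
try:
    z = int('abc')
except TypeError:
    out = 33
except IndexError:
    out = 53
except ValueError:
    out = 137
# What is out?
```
137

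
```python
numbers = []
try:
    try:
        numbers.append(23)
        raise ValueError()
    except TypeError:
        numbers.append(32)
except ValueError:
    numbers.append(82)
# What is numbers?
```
[23, 82]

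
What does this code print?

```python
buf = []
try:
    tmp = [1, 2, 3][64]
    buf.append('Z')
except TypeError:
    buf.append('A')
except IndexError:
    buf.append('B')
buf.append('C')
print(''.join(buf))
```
BC

IndexError is caught by its specific handler, not TypeError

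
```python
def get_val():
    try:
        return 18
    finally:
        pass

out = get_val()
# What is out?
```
18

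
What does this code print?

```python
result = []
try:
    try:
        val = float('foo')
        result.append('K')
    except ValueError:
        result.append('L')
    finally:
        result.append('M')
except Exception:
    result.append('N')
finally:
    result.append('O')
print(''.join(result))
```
LMO

Both finally blocks run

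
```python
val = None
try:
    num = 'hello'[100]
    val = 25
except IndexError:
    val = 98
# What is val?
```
98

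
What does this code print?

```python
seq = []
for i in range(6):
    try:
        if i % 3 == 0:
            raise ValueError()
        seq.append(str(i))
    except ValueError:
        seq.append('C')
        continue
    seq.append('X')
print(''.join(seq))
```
C1X2XC4X5X

continue in except skips rest of loop body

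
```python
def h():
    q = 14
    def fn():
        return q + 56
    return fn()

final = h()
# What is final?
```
70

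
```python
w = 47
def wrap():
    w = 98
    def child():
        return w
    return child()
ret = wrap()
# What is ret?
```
98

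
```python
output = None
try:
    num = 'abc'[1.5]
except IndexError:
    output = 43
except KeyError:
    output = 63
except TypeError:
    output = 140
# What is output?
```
140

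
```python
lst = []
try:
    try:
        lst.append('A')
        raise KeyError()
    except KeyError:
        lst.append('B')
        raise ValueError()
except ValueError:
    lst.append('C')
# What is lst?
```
['A', 'B', 'C']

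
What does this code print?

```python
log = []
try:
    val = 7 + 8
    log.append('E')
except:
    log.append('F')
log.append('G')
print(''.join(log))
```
EG

No exception, try block completes normally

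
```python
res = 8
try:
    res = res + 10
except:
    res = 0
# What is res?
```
18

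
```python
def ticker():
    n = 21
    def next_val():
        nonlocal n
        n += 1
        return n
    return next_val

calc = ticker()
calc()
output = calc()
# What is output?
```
23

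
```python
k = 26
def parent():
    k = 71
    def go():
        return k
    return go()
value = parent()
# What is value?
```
71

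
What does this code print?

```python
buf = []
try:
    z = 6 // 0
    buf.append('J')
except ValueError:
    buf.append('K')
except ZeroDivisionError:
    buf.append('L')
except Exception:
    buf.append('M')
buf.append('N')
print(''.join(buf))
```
LN

ZeroDivisionError matches before generic Exception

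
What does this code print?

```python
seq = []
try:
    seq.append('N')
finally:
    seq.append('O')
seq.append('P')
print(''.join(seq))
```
NOP

try/finally without except, no exception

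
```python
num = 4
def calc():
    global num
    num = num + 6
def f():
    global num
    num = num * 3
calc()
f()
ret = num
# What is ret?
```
30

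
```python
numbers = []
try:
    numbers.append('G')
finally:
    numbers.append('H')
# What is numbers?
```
['G', 'H']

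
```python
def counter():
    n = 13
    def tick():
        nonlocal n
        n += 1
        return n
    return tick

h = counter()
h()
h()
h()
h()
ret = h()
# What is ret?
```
18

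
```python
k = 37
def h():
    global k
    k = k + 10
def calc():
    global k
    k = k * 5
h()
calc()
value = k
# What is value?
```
235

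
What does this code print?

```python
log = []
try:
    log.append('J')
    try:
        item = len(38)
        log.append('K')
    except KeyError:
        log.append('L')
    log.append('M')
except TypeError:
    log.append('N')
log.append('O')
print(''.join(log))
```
JNO

Inner handler doesn't match, propagates to outer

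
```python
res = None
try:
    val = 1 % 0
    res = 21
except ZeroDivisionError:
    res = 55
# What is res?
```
55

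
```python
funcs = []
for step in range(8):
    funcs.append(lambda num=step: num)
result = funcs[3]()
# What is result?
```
3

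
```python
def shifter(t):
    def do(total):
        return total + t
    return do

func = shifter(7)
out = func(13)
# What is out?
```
20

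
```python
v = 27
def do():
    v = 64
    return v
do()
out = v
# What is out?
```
27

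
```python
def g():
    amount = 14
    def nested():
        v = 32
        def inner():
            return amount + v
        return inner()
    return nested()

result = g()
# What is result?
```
46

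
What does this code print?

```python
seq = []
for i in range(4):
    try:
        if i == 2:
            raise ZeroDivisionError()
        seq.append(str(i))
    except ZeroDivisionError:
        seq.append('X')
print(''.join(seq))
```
01X3

Exception on i=2 caught, loop continues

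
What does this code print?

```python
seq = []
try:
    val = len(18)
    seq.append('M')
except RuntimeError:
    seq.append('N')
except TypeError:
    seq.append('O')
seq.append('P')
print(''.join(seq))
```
OP

TypeError is caught by its specific handler, not RuntimeError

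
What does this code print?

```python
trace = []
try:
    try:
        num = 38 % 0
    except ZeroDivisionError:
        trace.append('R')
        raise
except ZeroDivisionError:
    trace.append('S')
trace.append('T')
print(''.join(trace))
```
RST

raise without argument re-raises current exception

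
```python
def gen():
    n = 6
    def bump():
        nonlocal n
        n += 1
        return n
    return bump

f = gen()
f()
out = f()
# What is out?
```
8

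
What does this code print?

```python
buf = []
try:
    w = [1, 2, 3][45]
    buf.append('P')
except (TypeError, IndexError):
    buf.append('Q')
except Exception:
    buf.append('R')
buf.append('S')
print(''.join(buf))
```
QS

IndexError matches tuple containing it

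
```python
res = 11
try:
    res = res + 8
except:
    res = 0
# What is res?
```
19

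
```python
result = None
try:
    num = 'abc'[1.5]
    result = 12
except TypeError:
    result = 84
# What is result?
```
84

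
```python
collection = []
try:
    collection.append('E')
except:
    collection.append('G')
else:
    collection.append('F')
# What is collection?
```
['E', 'F']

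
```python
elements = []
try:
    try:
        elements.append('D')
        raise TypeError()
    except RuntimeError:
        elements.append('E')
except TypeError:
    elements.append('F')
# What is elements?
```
['D', 'F']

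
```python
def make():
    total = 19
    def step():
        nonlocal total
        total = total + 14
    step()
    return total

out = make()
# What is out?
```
33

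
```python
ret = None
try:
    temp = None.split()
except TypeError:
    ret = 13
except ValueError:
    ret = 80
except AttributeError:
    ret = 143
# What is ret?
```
143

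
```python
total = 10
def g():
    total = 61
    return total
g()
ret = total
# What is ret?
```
10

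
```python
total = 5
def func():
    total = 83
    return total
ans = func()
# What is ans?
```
83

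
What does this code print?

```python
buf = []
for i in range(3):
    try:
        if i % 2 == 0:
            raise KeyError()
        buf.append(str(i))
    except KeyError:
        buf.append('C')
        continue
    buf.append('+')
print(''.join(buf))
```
C1+C

continue in except skips rest of loop body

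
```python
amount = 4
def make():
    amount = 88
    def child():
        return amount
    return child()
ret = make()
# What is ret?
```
88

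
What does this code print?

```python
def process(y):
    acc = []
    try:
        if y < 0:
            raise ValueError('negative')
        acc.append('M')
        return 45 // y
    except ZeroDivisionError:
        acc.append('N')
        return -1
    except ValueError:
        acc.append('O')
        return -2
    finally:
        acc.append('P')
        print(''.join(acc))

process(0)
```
MNP

y=0 causes ZeroDivisionError, caught, finally prints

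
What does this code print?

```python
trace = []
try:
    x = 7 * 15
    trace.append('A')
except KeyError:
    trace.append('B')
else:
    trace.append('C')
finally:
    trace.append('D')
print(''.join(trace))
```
ACD

else runs before finally when no exception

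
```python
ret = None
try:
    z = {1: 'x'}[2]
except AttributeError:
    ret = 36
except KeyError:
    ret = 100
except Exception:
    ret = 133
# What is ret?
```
100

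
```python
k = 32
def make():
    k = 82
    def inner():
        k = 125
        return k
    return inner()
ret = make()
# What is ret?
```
125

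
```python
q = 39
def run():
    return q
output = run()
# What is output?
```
39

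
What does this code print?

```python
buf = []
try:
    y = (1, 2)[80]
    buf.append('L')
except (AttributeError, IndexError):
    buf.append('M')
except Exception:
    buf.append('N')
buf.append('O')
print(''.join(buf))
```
MO

IndexError matches tuple containing it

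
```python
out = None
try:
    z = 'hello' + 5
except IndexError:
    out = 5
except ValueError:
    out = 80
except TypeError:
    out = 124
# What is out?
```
124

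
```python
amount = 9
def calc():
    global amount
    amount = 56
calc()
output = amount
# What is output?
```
56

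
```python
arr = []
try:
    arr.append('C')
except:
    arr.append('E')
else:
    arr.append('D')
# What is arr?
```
['C', 'D']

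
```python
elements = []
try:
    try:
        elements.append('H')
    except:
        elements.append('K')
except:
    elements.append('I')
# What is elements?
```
['H']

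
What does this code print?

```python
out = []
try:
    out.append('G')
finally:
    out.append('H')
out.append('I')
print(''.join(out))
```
GHI

try/finally without except, no exception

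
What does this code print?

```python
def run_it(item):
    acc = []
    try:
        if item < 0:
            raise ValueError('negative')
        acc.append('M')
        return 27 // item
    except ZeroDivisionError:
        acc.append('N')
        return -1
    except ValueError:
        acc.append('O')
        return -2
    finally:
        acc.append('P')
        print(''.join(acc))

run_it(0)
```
MNP

item=0 causes ZeroDivisionError, caught, finally prints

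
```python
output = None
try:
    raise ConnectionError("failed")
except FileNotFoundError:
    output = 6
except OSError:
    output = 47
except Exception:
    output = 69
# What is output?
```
47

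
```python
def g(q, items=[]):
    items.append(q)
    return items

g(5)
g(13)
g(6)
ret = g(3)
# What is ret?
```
[5, 13, 6, 3]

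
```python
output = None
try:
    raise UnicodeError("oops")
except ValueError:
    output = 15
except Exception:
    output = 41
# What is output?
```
15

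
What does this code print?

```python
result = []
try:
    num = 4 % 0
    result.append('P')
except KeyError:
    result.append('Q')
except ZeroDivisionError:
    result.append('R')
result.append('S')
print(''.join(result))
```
RS

ZeroDivisionError is caught by its specific handler, not KeyError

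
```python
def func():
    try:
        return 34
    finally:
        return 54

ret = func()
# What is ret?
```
54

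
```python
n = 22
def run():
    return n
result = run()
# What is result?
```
22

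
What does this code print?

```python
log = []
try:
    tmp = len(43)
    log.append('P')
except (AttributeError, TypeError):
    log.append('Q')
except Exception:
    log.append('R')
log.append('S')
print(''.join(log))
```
QS

TypeError matches tuple containing it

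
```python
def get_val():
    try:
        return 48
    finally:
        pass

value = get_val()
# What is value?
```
48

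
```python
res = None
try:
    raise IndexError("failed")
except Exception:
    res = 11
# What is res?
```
11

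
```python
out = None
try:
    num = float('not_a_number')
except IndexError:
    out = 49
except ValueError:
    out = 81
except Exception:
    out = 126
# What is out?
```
81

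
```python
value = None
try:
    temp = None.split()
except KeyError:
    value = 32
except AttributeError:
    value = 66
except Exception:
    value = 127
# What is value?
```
66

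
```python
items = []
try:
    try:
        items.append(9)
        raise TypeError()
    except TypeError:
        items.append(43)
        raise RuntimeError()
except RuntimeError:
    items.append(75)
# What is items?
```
[9, 43, 75]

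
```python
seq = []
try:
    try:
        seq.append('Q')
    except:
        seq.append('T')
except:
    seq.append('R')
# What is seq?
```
['Q']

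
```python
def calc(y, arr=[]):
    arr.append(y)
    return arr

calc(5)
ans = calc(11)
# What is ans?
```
[5, 11]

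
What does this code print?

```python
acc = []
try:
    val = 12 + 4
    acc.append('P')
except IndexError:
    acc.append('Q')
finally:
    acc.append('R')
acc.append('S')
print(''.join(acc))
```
PRS

finally runs after normal execution too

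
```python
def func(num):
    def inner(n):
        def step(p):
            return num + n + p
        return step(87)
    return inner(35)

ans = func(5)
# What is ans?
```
127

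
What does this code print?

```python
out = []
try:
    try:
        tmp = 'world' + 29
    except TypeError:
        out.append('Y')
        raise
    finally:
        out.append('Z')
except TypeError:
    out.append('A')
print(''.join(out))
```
YZA

finally runs before re-raised exception propagates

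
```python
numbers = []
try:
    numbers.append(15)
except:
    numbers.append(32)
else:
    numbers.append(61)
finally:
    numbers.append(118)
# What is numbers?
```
[15, 61, 118]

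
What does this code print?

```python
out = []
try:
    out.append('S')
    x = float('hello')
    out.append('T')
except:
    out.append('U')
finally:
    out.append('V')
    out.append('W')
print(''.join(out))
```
SUVW

Code before exception runs, then except, then all of finally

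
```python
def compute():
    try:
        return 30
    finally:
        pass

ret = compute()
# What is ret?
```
30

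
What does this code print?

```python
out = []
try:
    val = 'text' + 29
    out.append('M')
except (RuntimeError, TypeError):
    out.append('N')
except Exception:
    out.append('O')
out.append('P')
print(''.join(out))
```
NP

TypeError matches tuple containing it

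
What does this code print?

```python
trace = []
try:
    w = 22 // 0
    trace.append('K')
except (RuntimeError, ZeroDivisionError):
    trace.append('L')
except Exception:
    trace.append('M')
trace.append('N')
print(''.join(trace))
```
LN

ZeroDivisionError matches tuple containing it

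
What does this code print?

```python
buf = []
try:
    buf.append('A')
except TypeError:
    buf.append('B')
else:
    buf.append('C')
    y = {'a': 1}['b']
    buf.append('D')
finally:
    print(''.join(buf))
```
AC

Try succeeds, else appends 'C', KeyError in else is uncaught, finally prints before exception propagates ('D' never appended)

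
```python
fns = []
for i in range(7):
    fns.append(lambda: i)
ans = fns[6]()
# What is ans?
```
6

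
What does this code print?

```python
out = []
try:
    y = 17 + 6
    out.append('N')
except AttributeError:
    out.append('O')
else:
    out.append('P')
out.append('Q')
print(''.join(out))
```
NPQ

else block runs when no exception occurs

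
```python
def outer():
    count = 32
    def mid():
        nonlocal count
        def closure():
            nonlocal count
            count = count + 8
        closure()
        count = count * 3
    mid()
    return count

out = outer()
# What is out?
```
120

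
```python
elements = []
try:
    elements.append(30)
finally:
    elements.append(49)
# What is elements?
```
[30, 49]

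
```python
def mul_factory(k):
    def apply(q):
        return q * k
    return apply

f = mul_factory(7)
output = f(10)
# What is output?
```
70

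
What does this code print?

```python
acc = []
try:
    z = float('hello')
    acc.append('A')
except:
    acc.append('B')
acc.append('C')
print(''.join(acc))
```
BC

Exception raised in try, caught by bare except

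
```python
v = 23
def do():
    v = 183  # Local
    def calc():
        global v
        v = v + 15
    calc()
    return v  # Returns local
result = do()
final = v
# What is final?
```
38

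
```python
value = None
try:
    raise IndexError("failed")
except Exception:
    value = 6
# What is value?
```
6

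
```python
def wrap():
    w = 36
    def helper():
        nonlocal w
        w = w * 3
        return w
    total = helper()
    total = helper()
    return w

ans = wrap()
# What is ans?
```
324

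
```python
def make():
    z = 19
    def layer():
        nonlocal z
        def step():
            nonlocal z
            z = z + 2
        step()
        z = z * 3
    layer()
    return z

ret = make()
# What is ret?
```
63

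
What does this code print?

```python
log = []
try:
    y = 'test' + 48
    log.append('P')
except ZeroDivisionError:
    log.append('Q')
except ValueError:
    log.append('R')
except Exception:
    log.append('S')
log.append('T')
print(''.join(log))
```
ST

TypeError not specifically caught, falls to Exception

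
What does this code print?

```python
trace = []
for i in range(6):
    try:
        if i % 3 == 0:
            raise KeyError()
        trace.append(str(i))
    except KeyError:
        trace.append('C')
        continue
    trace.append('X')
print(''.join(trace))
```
C1X2XC4X5X

continue in except skips rest of loop body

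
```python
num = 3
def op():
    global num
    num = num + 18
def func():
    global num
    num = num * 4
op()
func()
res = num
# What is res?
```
84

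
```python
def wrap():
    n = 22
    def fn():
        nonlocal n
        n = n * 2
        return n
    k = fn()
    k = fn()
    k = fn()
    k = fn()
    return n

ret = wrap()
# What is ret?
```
352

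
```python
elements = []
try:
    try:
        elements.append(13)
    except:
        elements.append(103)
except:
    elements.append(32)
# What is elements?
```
[13]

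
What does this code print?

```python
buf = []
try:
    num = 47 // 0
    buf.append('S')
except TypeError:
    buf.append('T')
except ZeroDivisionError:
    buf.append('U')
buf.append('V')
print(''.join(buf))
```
UV

ZeroDivisionError is caught by its specific handler, not TypeError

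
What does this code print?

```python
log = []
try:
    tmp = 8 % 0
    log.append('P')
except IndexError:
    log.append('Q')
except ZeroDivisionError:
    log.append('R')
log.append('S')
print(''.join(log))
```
RS

ZeroDivisionError is caught by its specific handler, not IndexError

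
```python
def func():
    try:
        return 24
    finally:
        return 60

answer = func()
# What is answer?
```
60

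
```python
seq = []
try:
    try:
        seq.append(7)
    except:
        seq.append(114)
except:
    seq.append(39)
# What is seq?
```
[7]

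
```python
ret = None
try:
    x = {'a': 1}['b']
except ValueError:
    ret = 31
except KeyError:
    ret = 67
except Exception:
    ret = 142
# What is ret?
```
67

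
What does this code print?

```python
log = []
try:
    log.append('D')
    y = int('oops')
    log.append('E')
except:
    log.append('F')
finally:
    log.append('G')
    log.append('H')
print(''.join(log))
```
DFGH

Code before exception runs, then except, then all of finally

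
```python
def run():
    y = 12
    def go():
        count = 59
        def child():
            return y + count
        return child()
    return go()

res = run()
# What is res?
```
71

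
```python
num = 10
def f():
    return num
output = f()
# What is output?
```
10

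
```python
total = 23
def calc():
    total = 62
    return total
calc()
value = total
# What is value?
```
23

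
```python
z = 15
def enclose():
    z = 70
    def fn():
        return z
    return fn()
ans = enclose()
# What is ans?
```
70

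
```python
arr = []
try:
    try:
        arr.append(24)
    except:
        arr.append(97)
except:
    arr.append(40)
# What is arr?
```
[24]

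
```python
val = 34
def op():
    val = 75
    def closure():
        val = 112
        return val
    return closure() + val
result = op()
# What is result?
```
187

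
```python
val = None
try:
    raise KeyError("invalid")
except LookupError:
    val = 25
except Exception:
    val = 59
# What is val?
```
25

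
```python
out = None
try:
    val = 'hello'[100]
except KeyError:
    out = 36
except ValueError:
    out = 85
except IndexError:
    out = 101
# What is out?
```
101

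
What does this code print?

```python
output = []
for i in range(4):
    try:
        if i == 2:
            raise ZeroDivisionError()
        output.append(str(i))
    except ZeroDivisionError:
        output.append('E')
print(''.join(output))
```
01E3

Exception on i=2 caught, loop continues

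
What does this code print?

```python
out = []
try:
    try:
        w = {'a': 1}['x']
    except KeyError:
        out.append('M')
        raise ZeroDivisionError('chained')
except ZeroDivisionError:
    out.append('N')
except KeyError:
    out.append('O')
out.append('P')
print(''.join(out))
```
MNP

ZeroDivisionError raised and caught, original KeyError not re-raised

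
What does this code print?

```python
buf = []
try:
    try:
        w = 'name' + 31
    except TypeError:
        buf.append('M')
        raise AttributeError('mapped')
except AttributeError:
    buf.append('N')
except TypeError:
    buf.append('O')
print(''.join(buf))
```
MN

New AttributeError raised, caught by outer AttributeError handler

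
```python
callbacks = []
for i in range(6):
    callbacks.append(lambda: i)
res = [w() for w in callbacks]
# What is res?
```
[5, 5, 5, 5, 5, 5]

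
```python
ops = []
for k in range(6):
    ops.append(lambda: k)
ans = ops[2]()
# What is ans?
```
5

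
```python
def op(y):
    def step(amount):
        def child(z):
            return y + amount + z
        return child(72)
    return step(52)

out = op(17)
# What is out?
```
141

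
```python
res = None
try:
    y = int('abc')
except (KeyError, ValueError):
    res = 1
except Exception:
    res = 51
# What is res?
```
1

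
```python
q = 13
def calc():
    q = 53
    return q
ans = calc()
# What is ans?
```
53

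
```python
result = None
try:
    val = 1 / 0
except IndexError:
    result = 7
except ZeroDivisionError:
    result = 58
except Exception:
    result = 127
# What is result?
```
58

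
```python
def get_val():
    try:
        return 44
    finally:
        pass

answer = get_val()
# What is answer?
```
44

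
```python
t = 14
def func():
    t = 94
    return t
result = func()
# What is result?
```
94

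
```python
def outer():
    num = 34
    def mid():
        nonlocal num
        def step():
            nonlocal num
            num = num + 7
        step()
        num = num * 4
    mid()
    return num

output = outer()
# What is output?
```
164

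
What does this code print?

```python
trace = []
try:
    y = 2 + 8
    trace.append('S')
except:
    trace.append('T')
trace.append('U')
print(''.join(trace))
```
SU

No exception, try block completes normally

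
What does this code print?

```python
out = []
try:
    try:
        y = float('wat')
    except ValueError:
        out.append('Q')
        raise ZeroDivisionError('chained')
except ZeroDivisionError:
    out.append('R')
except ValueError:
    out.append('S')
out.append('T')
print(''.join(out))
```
QRT

ZeroDivisionError raised and caught, original ValueError not re-raised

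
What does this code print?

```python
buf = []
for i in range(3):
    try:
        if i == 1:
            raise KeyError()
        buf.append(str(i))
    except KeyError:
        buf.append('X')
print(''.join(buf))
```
0X2

Exception on i=1 caught, loop continues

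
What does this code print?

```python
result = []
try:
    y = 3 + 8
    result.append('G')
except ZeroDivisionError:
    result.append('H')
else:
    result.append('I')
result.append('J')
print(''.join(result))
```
GIJ

else block runs when no exception occurs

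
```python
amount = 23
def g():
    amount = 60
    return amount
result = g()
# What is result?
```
60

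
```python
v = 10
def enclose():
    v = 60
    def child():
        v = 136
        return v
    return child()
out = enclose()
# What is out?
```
136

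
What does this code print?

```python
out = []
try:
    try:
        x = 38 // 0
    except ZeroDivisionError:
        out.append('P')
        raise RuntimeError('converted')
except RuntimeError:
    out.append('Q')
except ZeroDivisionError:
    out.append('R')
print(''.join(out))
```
PQ

New RuntimeError raised, caught by outer RuntimeError handler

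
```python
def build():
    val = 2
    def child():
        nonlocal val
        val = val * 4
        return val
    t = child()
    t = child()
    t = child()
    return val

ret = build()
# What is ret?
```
128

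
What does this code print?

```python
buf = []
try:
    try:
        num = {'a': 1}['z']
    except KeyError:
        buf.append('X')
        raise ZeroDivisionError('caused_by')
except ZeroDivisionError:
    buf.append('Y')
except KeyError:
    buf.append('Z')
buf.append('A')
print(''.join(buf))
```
XYA

ZeroDivisionError raised and caught, original KeyError not re-raised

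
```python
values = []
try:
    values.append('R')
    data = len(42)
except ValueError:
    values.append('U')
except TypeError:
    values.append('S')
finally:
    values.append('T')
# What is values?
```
['R', 'S', 'T']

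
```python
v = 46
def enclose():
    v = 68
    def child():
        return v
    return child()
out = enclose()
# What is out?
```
68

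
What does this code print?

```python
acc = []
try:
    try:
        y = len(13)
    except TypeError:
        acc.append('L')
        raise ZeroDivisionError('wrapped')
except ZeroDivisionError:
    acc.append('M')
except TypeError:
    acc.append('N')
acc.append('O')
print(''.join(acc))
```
LMO

ZeroDivisionError raised and caught, original TypeError not re-raised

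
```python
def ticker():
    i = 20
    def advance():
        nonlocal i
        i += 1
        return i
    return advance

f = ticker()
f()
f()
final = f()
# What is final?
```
23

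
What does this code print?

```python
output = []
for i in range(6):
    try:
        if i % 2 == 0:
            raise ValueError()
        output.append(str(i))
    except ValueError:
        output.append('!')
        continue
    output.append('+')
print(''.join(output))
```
!1+!3+!5+

continue in except skips rest of loop body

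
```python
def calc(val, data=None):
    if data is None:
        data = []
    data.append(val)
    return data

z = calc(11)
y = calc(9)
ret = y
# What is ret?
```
[9]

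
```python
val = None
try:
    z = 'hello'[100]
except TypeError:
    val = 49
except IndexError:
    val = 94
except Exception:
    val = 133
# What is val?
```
94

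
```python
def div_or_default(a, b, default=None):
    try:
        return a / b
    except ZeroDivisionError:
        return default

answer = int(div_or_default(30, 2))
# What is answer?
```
15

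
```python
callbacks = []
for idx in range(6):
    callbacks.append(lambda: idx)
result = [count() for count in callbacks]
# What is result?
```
[5, 5, 5, 5, 5, 5]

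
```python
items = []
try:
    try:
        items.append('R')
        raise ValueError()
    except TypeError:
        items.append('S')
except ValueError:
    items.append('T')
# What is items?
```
['R', 'T']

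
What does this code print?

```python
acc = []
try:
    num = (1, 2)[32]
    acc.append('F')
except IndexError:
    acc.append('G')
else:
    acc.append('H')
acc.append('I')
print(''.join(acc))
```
GI

else block skipped when exception is caught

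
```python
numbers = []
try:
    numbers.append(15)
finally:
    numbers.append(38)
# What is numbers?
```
[15, 38]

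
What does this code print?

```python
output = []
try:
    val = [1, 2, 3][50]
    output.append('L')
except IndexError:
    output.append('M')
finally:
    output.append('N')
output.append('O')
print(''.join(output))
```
MNO

finally always runs, even after exception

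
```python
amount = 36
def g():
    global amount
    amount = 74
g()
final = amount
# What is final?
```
74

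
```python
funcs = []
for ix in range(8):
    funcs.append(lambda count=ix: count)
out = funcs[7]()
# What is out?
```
7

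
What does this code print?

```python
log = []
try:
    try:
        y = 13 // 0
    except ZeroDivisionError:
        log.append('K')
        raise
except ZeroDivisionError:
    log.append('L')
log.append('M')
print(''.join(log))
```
KLM

raise without argument re-raises current exception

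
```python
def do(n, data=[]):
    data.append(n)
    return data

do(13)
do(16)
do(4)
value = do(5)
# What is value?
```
[13, 16, 4, 5]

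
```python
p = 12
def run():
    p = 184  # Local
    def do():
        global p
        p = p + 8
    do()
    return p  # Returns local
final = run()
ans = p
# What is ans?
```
20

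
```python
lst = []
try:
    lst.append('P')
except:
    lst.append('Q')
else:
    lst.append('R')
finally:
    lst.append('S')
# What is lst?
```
['P', 'R', 'S']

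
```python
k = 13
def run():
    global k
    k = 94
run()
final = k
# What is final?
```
94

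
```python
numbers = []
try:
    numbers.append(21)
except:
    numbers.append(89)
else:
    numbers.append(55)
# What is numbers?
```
[21, 55]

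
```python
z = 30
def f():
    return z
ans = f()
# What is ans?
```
30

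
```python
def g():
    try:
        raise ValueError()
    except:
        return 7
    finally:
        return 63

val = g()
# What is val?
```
63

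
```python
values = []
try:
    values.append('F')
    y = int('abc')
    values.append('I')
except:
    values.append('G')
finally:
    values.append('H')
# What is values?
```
['F', 'G', 'H']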